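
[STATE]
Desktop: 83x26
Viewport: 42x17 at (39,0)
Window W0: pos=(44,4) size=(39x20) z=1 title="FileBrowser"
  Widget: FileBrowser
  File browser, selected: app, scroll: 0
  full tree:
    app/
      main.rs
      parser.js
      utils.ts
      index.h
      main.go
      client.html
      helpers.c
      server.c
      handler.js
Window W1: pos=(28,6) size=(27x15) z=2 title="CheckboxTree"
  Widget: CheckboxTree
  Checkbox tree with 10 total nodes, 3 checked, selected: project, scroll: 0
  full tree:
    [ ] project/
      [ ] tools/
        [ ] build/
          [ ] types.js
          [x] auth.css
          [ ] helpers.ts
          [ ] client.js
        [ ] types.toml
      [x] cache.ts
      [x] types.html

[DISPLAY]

                                          
                                          
                                          
                                          
     ┏━━━━━━━━━━━━━━━━━━━━━━━━━━━━━━━━━━━━
     ┃ FileBrowser                        
━━━━━━━━━━━━━━━┓──────────────────────────
ree            ┃                          
───────────────┨s                         
ct/            ┃.js                       
ls/            ┃ts                        
uild/          ┃h                         
 types.js      ┃o                         
 auth.css      ┃.html                     
 helpers.ts    ┃s.c                       
 client.js     ┃.c                        
ypes.toml      ┃r.js                      


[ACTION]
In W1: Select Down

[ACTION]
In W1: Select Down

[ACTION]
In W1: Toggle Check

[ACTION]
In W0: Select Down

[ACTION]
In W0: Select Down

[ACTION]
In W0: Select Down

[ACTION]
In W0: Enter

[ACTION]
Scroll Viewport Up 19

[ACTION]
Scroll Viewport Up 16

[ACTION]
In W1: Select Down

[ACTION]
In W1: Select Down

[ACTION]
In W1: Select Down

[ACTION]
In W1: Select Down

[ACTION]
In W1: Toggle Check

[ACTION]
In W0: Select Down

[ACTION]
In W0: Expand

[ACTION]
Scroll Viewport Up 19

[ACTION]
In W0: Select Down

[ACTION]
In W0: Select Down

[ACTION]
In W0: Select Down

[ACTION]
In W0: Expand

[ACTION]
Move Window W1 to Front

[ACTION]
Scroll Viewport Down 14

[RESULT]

ct/            ┃.js                       
ls/            ┃ts                        
uild/          ┃h                         
 types.js      ┃o                         
 auth.css      ┃.html                     
 helpers.ts    ┃s.c                       
 client.js     ┃.c                        
ypes.toml      ┃r.js                      
he.ts          ┃                          
es.html        ┃                          
               ┃                          
━━━━━━━━━━━━━━━┛                          
     ┃                                    
     ┃                                    
     ┗━━━━━━━━━━━━━━━━━━━━━━━━━━━━━━━━━━━━
                                          
                                          


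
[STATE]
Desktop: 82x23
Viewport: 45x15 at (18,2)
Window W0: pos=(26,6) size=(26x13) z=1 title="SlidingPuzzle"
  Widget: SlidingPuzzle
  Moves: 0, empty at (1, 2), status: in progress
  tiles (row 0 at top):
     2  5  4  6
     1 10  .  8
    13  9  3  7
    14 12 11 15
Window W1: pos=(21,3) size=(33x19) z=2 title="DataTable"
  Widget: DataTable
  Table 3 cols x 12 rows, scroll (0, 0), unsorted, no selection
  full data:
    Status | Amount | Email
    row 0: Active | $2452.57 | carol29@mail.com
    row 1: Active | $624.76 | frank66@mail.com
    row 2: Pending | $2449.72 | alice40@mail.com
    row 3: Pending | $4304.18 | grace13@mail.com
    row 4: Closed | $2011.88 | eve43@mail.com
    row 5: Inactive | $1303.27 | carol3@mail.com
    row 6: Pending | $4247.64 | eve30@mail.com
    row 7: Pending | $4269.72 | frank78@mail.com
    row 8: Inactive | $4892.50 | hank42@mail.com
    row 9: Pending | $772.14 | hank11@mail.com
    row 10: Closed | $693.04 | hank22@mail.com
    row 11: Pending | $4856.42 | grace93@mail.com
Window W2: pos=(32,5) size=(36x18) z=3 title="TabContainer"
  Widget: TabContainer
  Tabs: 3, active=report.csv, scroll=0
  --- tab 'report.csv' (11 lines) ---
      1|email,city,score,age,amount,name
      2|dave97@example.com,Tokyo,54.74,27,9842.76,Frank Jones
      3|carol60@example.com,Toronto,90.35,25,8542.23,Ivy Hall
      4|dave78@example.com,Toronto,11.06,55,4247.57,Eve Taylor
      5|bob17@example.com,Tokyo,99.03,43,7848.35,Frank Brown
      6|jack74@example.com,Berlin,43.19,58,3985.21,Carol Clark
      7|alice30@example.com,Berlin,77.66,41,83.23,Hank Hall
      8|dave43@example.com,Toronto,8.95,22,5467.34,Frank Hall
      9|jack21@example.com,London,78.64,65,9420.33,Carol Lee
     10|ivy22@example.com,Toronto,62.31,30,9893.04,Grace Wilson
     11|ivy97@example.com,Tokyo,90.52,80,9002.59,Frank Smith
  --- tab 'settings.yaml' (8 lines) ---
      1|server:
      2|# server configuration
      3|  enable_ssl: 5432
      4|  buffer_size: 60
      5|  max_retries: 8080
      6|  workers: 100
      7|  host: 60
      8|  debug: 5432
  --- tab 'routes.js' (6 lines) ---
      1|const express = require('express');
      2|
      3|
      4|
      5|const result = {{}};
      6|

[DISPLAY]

                                             
   ┏━━━━━━━━━━━━━━━━━━━━━━━━━━━━━━━┓         
   ┃ DataTable                     ┃         
   ┠──────────┏━━━━━━━━━━━━━━━━━━━━━━━━━━━━━━
   ┃Status  │A┃ TabContainer                 
   ┃────────┼─┠──────────────────────────────
   ┃Active  │$┃[report.csv]│ settings.yaml │ 
   ┃Active  │$┃──────────────────────────────
   ┃Pending │$┃email,city,score,age,amount,na
   ┃Pending │$┃dave97@example.com,Tokyo,54.74
   ┃Closed  │$┃carol60@example.com,Toronto,90
   ┃Inactive│$┃dave78@example.com,Toronto,11.
   ┃Pending │$┃bob17@example.com,Tokyo,99.03,
   ┃Pending │$┃jack74@example.com,Berlin,43.1
   ┃Inactive│$┃alice30@example.com,Berlin,77.


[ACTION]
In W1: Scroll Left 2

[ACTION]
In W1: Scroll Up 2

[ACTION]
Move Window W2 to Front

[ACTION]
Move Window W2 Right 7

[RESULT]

                                             
   ┏━━━━━━━━━━━━━━━━━━━━━━━━━━━━━━━┓         
   ┃ DataTable                     ┃         
   ┠─────────────────┏━━━━━━━━━━━━━━━━━━━━━━━
   ┃Status  │Amount  ┃ TabContainer          
   ┃────────┼────────┠───────────────────────
   ┃Active  │$2452.57┃[report.csv]│ settings.
   ┃Active  │$624.76 ┃───────────────────────
   ┃Pending │$2449.72┃email,city,score,age,am
   ┃Pending │$4304.18┃dave97@example.com,Toky
   ┃Closed  │$2011.88┃carol60@example.com,Tor
   ┃Inactive│$1303.27┃dave78@example.com,Toro
   ┃Pending │$4247.64┃bob17@example.com,Tokyo
   ┃Pending │$4269.72┃jack74@example.com,Berl
   ┃Inactive│$4892.50┃alice30@example.com,Ber


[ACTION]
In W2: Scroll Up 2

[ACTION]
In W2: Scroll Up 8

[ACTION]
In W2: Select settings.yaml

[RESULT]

                                             
   ┏━━━━━━━━━━━━━━━━━━━━━━━━━━━━━━━┓         
   ┃ DataTable                     ┃         
   ┠─────────────────┏━━━━━━━━━━━━━━━━━━━━━━━
   ┃Status  │Amount  ┃ TabContainer          
   ┃────────┼────────┠───────────────────────
   ┃Active  │$2452.57┃ report.csv │[settings.
   ┃Active  │$624.76 ┃───────────────────────
   ┃Pending │$2449.72┃server:                
   ┃Pending │$4304.18┃# server configuration 
   ┃Closed  │$2011.88┃  enable_ssl: 5432     
   ┃Inactive│$1303.27┃  buffer_size: 60      
   ┃Pending │$4247.64┃  max_retries: 8080    
   ┃Pending │$4269.72┃  workers: 100         
   ┃Inactive│$4892.50┃  host: 60             


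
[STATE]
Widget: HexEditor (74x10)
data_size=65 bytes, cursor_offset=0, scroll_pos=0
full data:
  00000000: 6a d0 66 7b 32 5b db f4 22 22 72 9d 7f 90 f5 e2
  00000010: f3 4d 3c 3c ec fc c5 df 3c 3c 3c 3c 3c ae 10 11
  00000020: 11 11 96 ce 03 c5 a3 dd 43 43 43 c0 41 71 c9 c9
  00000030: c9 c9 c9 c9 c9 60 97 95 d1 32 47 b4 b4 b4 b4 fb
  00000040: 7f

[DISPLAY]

00000000  6A d0 66 7b 32 5b db f4  22 22 72 9d 7f 90 f5 e2  |j.f{2[..""r..
00000010  f3 4d 3c 3c ec fc c5 df  3c 3c 3c 3c 3c ae 10 11  |.M<<....<<<<<
00000020  11 11 96 ce 03 c5 a3 dd  43 43 43 c0 41 71 c9 c9  |........CCC.A
00000030  c9 c9 c9 c9 c9 60 97 95  d1 32 47 b4 b4 b4 b4 fb  |.....`...2G..
00000040  7f                                                |.            
                                                                          
                                                                          
                                                                          
                                                                          
                                                                          


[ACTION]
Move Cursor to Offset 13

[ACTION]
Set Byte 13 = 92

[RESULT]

00000000  6a d0 66 7b 32 5b db f4  22 22 72 9d 7f 92 f5 e2  |j.f{2[..""r..
00000010  f3 4d 3c 3c ec fc c5 df  3c 3c 3c 3c 3c ae 10 11  |.M<<....<<<<<
00000020  11 11 96 ce 03 c5 a3 dd  43 43 43 c0 41 71 c9 c9  |........CCC.A
00000030  c9 c9 c9 c9 c9 60 97 95  d1 32 47 b4 b4 b4 b4 fb  |.....`...2G..
00000040  7f                                                |.            
                                                                          
                                                                          
                                                                          
                                                                          
                                                                          


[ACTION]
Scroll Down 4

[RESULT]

00000040  7f                                                |.            
                                                                          
                                                                          
                                                                          
                                                                          
                                                                          
                                                                          
                                                                          
                                                                          
                                                                          


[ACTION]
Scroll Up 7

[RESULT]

00000000  6a d0 66 7b 32 5b db f4  22 22 72 9d 7f 92 f5 e2  |j.f{2[..""r..
00000010  f3 4d 3c 3c ec fc c5 df  3c 3c 3c 3c 3c ae 10 11  |.M<<....<<<<<
00000020  11 11 96 ce 03 c5 a3 dd  43 43 43 c0 41 71 c9 c9  |........CCC.A
00000030  c9 c9 c9 c9 c9 60 97 95  d1 32 47 b4 b4 b4 b4 fb  |.....`...2G..
00000040  7f                                                |.            
                                                                          
                                                                          
                                                                          
                                                                          
                                                                          


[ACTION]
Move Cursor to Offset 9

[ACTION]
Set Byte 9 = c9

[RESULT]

00000000  6a d0 66 7b 32 5b db f4  22 C9 72 9d 7f 92 f5 e2  |j.f{2[..".r..
00000010  f3 4d 3c 3c ec fc c5 df  3c 3c 3c 3c 3c ae 10 11  |.M<<....<<<<<
00000020  11 11 96 ce 03 c5 a3 dd  43 43 43 c0 41 71 c9 c9  |........CCC.A
00000030  c9 c9 c9 c9 c9 60 97 95  d1 32 47 b4 b4 b4 b4 fb  |.....`...2G..
00000040  7f                                                |.            
                                                                          
                                                                          
                                                                          
                                                                          
                                                                          


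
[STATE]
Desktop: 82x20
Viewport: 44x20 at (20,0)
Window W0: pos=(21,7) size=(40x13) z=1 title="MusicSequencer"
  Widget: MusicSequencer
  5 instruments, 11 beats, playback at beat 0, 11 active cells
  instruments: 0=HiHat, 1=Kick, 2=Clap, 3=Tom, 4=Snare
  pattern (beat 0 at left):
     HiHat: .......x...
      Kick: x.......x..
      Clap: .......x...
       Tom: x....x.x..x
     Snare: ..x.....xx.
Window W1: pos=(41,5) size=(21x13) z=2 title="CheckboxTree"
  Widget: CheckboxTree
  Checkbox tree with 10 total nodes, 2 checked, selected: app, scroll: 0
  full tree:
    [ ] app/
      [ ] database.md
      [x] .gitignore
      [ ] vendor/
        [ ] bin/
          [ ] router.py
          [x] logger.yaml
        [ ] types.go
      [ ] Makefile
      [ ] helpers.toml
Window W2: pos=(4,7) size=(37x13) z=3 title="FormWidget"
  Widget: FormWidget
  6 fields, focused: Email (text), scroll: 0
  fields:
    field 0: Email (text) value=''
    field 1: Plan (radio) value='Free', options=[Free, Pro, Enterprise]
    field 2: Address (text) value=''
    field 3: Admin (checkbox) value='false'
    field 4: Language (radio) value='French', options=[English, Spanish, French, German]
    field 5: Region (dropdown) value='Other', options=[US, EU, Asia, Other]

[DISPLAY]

                                            
                                            
                                            
                                            
                                            
                     ┏━━━━━━━━━━━━━━━━━━━┓  
                     ┃ CheckboxTree      ┃  
━━━━━━━━━━━━━━━━━━━━┓┠───────────────────┨  
                    ┃┃>[-] app/          ┃  
────────────────────┨┃   [ ] database.md ┃  
                   ]┃┃   [x] .gitignore  ┃  
●) Free  ( ) Pro  ( ┃┃   [-] vendor/     ┃  
                   ]┃┃     [-] bin/      ┃  
 ]                  ┃┃       [ ] router.p┃  
 ) English  ( ) Span┃┃       [x] logger.y┃  
Other             ▼]┃┃     [ ] types.go  ┃  
                    ┃┃   [ ] Makefile    ┃  
                    ┃┗━━━━━━━━━━━━━━━━━━━┛  
                    ┃                   ┃   
━━━━━━━━━━━━━━━━━━━━┛━━━━━━━━━━━━━━━━━━━┛   


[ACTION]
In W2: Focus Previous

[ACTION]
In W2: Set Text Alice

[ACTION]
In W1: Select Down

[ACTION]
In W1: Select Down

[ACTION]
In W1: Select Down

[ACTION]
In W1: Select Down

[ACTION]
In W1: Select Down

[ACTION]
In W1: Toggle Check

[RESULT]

                                            
                                            
                                            
                                            
                                            
                     ┏━━━━━━━━━━━━━━━━━━━┓  
                     ┃ CheckboxTree      ┃  
━━━━━━━━━━━━━━━━━━━━┓┠───────────────────┨  
                    ┃┃ [-] app/          ┃  
────────────────────┨┃   [ ] database.md ┃  
                   ]┃┃   [x] .gitignore  ┃  
●) Free  ( ) Pro  ( ┃┃   [-] vendor/     ┃  
                   ]┃┃     [x] bin/      ┃  
 ]                  ┃┃>      [x] router.p┃  
 ) English  ( ) Span┃┃       [x] logger.y┃  
Other             ▼]┃┃     [ ] types.go  ┃  
                    ┃┃   [ ] Makefile    ┃  
                    ┃┗━━━━━━━━━━━━━━━━━━━┛  
                    ┃                   ┃   
━━━━━━━━━━━━━━━━━━━━┛━━━━━━━━━━━━━━━━━━━┛   


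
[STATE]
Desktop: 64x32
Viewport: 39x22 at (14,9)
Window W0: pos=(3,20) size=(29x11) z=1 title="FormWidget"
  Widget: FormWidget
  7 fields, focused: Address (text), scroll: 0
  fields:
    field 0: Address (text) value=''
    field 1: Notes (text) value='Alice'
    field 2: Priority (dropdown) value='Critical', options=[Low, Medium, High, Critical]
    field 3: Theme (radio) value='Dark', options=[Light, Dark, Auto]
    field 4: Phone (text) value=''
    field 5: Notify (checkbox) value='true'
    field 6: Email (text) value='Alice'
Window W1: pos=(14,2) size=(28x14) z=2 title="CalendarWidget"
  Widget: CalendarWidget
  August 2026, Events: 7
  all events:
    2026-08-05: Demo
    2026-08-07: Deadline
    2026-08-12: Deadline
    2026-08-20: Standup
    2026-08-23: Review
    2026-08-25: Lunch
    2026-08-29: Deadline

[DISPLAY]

┃10 11 12* 13 14 15 16     ┃           
┃17 18 19 20* 21 22 23*    ┃           
┃24 25* 26 27 28 29* 30    ┃           
┃31                        ┃           
┃                          ┃           
┃                          ┃           
┗━━━━━━━━━━━━━━━━━━━━━━━━━━┛           
                                       
                                       
                                       
                                       
━━━━━━━━━━━━━━━━━┓                     
t                ┃                     
─────────────────┨                     
    [           ]┃                     
    [Alice      ]┃                     
:   [Critical  ▼]┃                     
    ( ) Light  (●┃                     
    [           ]┃                     
    [x]          ┃                     
    [Alice      ]┃                     
━━━━━━━━━━━━━━━━━┛                     


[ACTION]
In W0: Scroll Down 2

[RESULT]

┃10 11 12* 13 14 15 16     ┃           
┃17 18 19 20* 21 22 23*    ┃           
┃24 25* 26 27 28 29* 30    ┃           
┃31                        ┃           
┃                          ┃           
┃                          ┃           
┗━━━━━━━━━━━━━━━━━━━━━━━━━━┛           
                                       
                                       
                                       
                                       
━━━━━━━━━━━━━━━━━┓                     
t                ┃                     
─────────────────┨                     
:   [Critical  ▼]┃                     
    ( ) Light  (●┃                     
    [           ]┃                     
    [x]          ┃                     
    [Alice      ]┃                     
                 ┃                     
                 ┃                     
━━━━━━━━━━━━━━━━━┛                     


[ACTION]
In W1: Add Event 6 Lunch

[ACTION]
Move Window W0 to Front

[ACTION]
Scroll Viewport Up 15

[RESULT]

                                       
                                       
┏━━━━━━━━━━━━━━━━━━━━━━━━━━┓           
┃ CalendarWidget           ┃           
┠──────────────────────────┨           
┃       August 2026        ┃           
┃Mo Tu We Th Fr Sa Su      ┃           
┃                1  2      ┃           
┃ 3  4  5*  6*  7*  8  9   ┃           
┃10 11 12* 13 14 15 16     ┃           
┃17 18 19 20* 21 22 23*    ┃           
┃24 25* 26 27 28 29* 30    ┃           
┃31                        ┃           
┃                          ┃           
┃                          ┃           
┗━━━━━━━━━━━━━━━━━━━━━━━━━━┛           
                                       
                                       
                                       
                                       
━━━━━━━━━━━━━━━━━┓                     
t                ┃                     


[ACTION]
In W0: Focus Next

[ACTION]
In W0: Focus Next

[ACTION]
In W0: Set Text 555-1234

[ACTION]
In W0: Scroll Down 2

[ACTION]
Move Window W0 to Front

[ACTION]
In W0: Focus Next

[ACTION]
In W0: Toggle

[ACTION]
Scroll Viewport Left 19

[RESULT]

                                       
                                       
              ┏━━━━━━━━━━━━━━━━━━━━━━━━
              ┃ CalendarWidget         
              ┠────────────────────────
              ┃       August 2026      
              ┃Mo Tu We Th Fr Sa Su    
              ┃                1  2    
              ┃ 3  4  5*  6*  7*  8  9 
              ┃10 11 12* 13 14 15 16   
              ┃17 18 19 20* 21 22 23*  
              ┃24 25* 26 27 28 29* 30  
              ┃31                      
              ┃                        
              ┃                        
              ┗━━━━━━━━━━━━━━━━━━━━━━━━
                                       
                                       
                                       
                                       
   ┏━━━━━━━━━━━━━━━━━━━━━━━━━━━┓       
   ┃ FormWidget                ┃       


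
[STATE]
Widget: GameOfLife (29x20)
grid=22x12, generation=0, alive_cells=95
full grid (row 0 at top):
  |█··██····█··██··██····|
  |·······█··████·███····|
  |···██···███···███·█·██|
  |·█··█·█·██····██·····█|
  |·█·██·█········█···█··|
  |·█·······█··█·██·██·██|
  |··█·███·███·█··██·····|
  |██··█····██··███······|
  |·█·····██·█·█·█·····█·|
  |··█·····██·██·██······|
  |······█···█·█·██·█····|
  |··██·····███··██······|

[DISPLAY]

Gen: 0                       
█··██····█··██··██····       
·······█··████·███····       
···██···███···███·█·██       
·█··█·█·██····██·····█       
·█·██·█········█···█··       
·█·······█··█·██·██·██       
··█·███·███·█··██·····       
██··█····██··███······       
·█·····██·█·█·█·····█·       
··█·····██·██·██······       
······█···█·█·██·█····       
··██·····███··██······       
                             
                             
                             
                             
                             
                             
                             


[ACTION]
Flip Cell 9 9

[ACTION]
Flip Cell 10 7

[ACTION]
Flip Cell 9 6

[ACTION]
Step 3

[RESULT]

Gen: 3                       
·············██·······       
·············██·····█·       
···███············██·█       
··██·███····██····██·█       
·██··██···██··█··█·█·█       
█······█·██···██·█··█·       
········█·█···█·███···       
·····██·█·············       
·····██·██·█··█·······       
······█····█··█·······       
······█·█·█···········       
·······██████·██······       
                             
                             
                             
                             
                             
                             
                             


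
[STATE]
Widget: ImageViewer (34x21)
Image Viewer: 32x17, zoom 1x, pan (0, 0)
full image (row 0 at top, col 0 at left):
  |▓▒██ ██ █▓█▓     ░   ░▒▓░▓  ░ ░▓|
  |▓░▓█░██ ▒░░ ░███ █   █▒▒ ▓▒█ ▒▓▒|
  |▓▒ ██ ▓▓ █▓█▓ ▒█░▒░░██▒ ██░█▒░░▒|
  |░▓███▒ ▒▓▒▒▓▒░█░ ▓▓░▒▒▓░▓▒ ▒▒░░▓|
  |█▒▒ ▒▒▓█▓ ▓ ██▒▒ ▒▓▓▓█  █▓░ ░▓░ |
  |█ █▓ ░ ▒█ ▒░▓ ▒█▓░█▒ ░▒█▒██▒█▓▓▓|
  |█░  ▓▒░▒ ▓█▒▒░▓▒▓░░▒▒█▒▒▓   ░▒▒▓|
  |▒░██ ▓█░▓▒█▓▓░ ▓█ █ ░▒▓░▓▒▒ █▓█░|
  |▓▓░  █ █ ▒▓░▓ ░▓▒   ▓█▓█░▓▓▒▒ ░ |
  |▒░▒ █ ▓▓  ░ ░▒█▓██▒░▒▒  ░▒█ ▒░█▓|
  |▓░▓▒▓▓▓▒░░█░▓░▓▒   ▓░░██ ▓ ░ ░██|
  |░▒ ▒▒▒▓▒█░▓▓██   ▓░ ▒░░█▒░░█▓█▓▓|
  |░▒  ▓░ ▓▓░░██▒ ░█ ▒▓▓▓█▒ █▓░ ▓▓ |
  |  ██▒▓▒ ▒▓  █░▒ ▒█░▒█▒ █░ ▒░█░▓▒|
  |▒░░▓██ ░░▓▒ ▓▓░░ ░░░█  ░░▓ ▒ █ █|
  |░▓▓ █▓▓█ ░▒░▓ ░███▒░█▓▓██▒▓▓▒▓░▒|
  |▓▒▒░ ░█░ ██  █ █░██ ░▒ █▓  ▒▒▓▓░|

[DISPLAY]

▓▒██ ██ █▓█▓     ░   ░▒▓░▓  ░ ░▓  
▓░▓█░██ ▒░░ ░███ █   █▒▒ ▓▒█ ▒▓▒  
▓▒ ██ ▓▓ █▓█▓ ▒█░▒░░██▒ ██░█▒░░▒  
░▓███▒ ▒▓▒▒▓▒░█░ ▓▓░▒▒▓░▓▒ ▒▒░░▓  
█▒▒ ▒▒▓█▓ ▓ ██▒▒ ▒▓▓▓█  █▓░ ░▓░   
█ █▓ ░ ▒█ ▒░▓ ▒█▓░█▒ ░▒█▒██▒█▓▓▓  
█░  ▓▒░▒ ▓█▒▒░▓▒▓░░▒▒█▒▒▓   ░▒▒▓  
▒░██ ▓█░▓▒█▓▓░ ▓█ █ ░▒▓░▓▒▒ █▓█░  
▓▓░  █ █ ▒▓░▓ ░▓▒   ▓█▓█░▓▓▒▒ ░   
▒░▒ █ ▓▓  ░ ░▒█▓██▒░▒▒  ░▒█ ▒░█▓  
▓░▓▒▓▓▓▒░░█░▓░▓▒   ▓░░██ ▓ ░ ░██  
░▒ ▒▒▒▓▒█░▓▓██   ▓░ ▒░░█▒░░█▓█▓▓  
░▒  ▓░ ▓▓░░██▒ ░█ ▒▓▓▓█▒ █▓░ ▓▓   
  ██▒▓▒ ▒▓  █░▒ ▒█░▒█▒ █░ ▒░█░▓▒  
▒░░▓██ ░░▓▒ ▓▓░░ ░░░█  ░░▓ ▒ █ █  
░▓▓ █▓▓█ ░▒░▓ ░███▒░█▓▓██▒▓▓▒▓░▒  
▓▒▒░ ░█░ ██  █ █░██ ░▒ █▓  ▒▒▓▓░  
                                  
                                  
                                  
                                  


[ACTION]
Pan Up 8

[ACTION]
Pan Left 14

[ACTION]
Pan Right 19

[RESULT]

  ░▒▓░▓  ░ ░▓                     
  █▒▒ ▓▒█ ▒▓▒                     
░██▒ ██░█▒░░▒                     
░▒▒▓░▓▒ ▒▒░░▓                     
▓▓█  █▓░ ░▓░                      
▒ ░▒█▒██▒█▓▓▓                     
▒▒█▒▒▓   ░▒▒▓                     
 ░▒▓░▓▒▒ █▓█░                     
 ▓█▓█░▓▓▒▒ ░                      
░▒▒  ░▒█ ▒░█▓                     
▓░░██ ▓ ░ ░██                     
 ▒░░█▒░░█▓█▓▓                     
▓▓▓█▒ █▓░ ▓▓                      
▒█▒ █░ ▒░█░▓▒                     
░█  ░░▓ ▒ █ █                     
░█▓▓██▒▓▓▒▓░▒                     
 ░▒ █▓  ▒▒▓▓░                     
                                  
                                  
                                  
                                  


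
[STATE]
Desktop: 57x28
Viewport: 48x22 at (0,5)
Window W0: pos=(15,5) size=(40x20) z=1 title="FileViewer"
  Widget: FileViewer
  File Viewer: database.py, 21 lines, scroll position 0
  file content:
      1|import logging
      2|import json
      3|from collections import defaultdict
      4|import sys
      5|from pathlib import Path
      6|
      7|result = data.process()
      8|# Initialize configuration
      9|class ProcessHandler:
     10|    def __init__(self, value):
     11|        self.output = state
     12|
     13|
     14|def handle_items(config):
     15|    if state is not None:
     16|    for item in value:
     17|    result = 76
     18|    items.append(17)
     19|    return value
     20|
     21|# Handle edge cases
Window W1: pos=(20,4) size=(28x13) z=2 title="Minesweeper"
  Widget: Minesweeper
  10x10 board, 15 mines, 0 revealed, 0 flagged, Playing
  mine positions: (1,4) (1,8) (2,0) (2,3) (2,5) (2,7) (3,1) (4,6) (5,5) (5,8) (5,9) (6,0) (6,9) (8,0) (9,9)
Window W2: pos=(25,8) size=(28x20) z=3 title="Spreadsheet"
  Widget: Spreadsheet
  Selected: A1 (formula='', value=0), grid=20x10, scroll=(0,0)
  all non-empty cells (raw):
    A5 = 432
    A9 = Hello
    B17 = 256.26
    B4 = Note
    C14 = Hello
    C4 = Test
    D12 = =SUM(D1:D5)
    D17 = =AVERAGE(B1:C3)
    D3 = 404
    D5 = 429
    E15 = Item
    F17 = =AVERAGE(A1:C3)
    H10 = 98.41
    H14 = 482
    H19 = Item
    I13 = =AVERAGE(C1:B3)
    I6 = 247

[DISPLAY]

               ┏━━━━┃ Minesweeper              ┃
               ┃ Fil┠──────────────────────────┨
               ┠────┃■■■■■■■■■■                ┃
               ┃impo┃■■■■┏━━━━━━━━━━━━━━━━━━━━━━
               ┃impo┃■■■■┃ Spreadsheet          
               ┃from┃■■■■┠──────────────────────
               ┃impo┃■■■■┃A1:                   
               ┃from┃■■■■┃       A       B      
               ┃    ┃■■■■┃----------------------
               ┃resu┃■■■■┃  1      [0]       0  
               ┃# In┃■■■■┃  2        0       0  
               ┃clas┗━━━━┃  3        0       0  
               ┃    def _┃  4        0Note    Te
               ┃        s┃  5      432       0  
               ┃         ┃  6        0       0  
               ┃         ┃  7        0       0  
               ┃def handl┃  8        0       0  
               ┃    if st┃  9 Hello          0  
               ┃    for i┃ 10        0       0  
               ┗━━━━━━━━━┃ 11        0       0  
                         ┃ 12        0       0  
                         ┃ 13        0       0  


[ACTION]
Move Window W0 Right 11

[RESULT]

                 ┏━━┃ Minesweeper              ┃
                 ┃ F┠──────────────────────────┨
                 ┠──┃■■■■■■■■■■                ┃
                 ┃im┃■■■■┏━━━━━━━━━━━━━━━━━━━━━━
                 ┃im┃■■■■┃ Spreadsheet          
                 ┃fr┃■■■■┠──────────────────────
                 ┃im┃■■■■┃A1:                   
                 ┃fr┃■■■■┃       A       B      
                 ┃  ┃■■■■┃----------------------
                 ┃re┃■■■■┃  1      [0]       0  
                 ┃# ┃■■■■┃  2        0       0  
                 ┃cl┗━━━━┃  3        0       0  
                 ┃    def┃  4        0Note    Te
                 ┃       ┃  5      432       0  
                 ┃       ┃  6        0       0  
                 ┃       ┃  7        0       0  
                 ┃def han┃  8        0       0  
                 ┃    if ┃  9 Hello          0  
                 ┃    for┃ 10        0       0  
                 ┗━━━━━━━┃ 11        0       0  
                         ┃ 12        0       0  
                         ┃ 13        0       0  


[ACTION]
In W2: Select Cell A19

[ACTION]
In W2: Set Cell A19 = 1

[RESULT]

                 ┏━━┃ Minesweeper              ┃
                 ┃ F┠──────────────────────────┨
                 ┠──┃■■■■■■■■■■                ┃
                 ┃im┃■■■■┏━━━━━━━━━━━━━━━━━━━━━━
                 ┃im┃■■■■┃ Spreadsheet          
                 ┃fr┃■■■■┠──────────────────────
                 ┃im┃■■■■┃A19: 1                
                 ┃fr┃■■■■┃       A       B      
                 ┃  ┃■■■■┃----------------------
                 ┃re┃■■■■┃  1        0       0  
                 ┃# ┃■■■■┃  2        0       0  
                 ┃cl┗━━━━┃  3        0       0  
                 ┃    def┃  4        0Note    Te
                 ┃       ┃  5      432       0  
                 ┃       ┃  6        0       0  
                 ┃       ┃  7        0       0  
                 ┃def han┃  8        0       0  
                 ┃    if ┃  9 Hello          0  
                 ┃    for┃ 10        0       0  
                 ┗━━━━━━━┃ 11        0       0  
                         ┃ 12        0       0  
                         ┃ 13        0       0  


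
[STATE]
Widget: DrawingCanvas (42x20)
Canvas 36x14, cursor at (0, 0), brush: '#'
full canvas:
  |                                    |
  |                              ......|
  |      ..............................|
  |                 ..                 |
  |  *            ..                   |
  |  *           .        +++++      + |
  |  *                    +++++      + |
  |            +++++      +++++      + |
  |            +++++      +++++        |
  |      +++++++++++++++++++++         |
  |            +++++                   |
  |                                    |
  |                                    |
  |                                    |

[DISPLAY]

+                                         
                              ......      
      ..............................      
                 ..                       
  *            ..                         
  *           .        +++++      +       
  *                    +++++      +       
            +++++      +++++      +       
            +++++      +++++              
      +++++++++++++++++++++               
            +++++                         
                                          
                                          
                                          
                                          
                                          
                                          
                                          
                                          
                                          


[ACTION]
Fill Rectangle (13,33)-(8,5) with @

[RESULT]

+                                         
                              ......      
      ..............................      
                 ..                       
  *            ..                         
  *           .        +++++      +       
  *                    +++++      +       
            +++++      +++++      +       
     @@@@@@@@@@@@@@@@@@@@@@@@@@@@@        
     @@@@@@@@@@@@@@@@@@@@@@@@@@@@@        
     @@@@@@@@@@@@@@@@@@@@@@@@@@@@@        
     @@@@@@@@@@@@@@@@@@@@@@@@@@@@@        
     @@@@@@@@@@@@@@@@@@@@@@@@@@@@@        
     @@@@@@@@@@@@@@@@@@@@@@@@@@@@@        
                                          
                                          
                                          
                                          
                                          
                                          


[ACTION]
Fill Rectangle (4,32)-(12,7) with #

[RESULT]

+                                         
                              ......      
      ..............................      
                 ..                       
  *    ##########################         
  *    ########################## +       
  *    ########################## +       
       ########################## +       
     @@##########################@        
     @@##########################@        
     @@##########################@        
     @@##########################@        
     @@##########################@        
     @@@@@@@@@@@@@@@@@@@@@@@@@@@@@        
                                          
                                          
                                          
                                          
                                          
                                          


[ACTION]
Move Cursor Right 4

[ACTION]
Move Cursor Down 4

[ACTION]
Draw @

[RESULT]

                                          
                              ......      
      ..............................      
                 ..                       
  * @  ##########################         
  *    ########################## +       
  *    ########################## +       
       ########################## +       
     @@##########################@        
     @@##########################@        
     @@##########################@        
     @@##########################@        
     @@##########################@        
     @@@@@@@@@@@@@@@@@@@@@@@@@@@@@        
                                          
                                          
                                          
                                          
                                          
                                          


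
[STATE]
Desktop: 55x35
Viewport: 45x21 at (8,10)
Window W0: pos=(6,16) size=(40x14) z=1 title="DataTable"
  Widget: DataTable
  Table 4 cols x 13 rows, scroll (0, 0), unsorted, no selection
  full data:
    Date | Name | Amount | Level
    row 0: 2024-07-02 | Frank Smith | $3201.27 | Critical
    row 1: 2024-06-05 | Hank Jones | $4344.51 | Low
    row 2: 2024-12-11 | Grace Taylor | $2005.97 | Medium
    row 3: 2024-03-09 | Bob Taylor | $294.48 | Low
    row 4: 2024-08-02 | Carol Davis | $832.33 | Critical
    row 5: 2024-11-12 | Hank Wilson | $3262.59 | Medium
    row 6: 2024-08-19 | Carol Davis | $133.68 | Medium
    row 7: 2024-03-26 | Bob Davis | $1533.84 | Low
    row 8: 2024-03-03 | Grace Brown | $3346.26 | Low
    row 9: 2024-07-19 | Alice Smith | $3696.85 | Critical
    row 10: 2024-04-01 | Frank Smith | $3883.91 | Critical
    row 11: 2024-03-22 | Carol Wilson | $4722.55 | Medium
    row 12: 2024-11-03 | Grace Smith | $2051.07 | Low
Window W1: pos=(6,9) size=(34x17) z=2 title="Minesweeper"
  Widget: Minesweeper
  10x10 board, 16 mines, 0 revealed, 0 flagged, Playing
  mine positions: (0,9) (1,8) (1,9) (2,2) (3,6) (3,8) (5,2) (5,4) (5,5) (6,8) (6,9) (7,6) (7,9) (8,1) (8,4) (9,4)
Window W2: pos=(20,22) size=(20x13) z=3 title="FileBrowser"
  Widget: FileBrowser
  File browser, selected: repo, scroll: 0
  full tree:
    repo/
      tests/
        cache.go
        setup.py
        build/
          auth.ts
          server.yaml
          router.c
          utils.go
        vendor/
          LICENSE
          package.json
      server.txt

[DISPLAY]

Minesweeper                    ┃             
───────────────────────────────┨             
■■■■■■■■■                      ┃             
■■■■■■■■■                      ┃             
■■■■■■■■■                      ┃             
■■■■■■■■■                      ┃             
■■■■■■■■■                      ┃━━━━━┓       
■■■■■■■■■                      ┃     ┃       
■■■■■■■■■                      ┃─────┨       
■■■■■■■■■                      ┃Level┃       
■■■■■■■■■                      ┃─────┃       
■■■■■■■■■                      ┃Criti┃       
            ┏━━━━━━━━━━━━━━━━━━┓Low  ┃       
            ┃ FileBrowser      ┃Mediu┃       
            ┠──────────────────┨Low  ┃       
━━━━━━━━━━━━┃> [-] repo/       ┃Criti┃       
024-11-12│Ha┃    [+] tests/    ┃Mediu┃       
024-08-19│Ca┃    server.txt    ┃Mediu┃       
024-03-26│Bo┃                  ┃Low  ┃       
━━━━━━━━━━━━┃                  ┃━━━━━┛       
            ┃                  ┃             


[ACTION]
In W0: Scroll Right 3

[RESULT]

Minesweeper                    ┃             
───────────────────────────────┨             
■■■■■■■■■                      ┃             
■■■■■■■■■                      ┃             
■■■■■■■■■                      ┃             
■■■■■■■■■                      ┃             
■■■■■■■■■                      ┃━━━━━┓       
■■■■■■■■■                      ┃     ┃       
■■■■■■■■■                      ┃─────┨       
■■■■■■■■■                      ┃el   ┃       
■■■■■■■■■                      ┃─────┃       
■■■■■■■■■                      ┃tical┃       
            ┏━━━━━━━━━━━━━━━━━━┓     ┃       
            ┃ FileBrowser      ┃ium  ┃       
            ┠──────────────────┨     ┃       
━━━━━━━━━━━━┃> [-] repo/       ┃tical┃       
-11-12│Hank ┃    [+] tests/    ┃ium  ┃       
-08-19│Carol┃    server.txt    ┃ium  ┃       
-03-26│Bob D┃                  ┃     ┃       
━━━━━━━━━━━━┃                  ┃━━━━━┛       
            ┃                  ┃             


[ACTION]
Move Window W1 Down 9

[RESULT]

                                             
                                             
                                             
                                             
                                             
                                             
━━━━━━━━━━━━━━━━━━━━━━━━━━━━━━━━━━━━━┓       
DataTable                            ┃       
━━━━━━━━━━━━━━━━━━━━━━━━━━━━━━━┓─────┨       
Minesweeper                    ┃el   ┃       
───────────────────────────────┨─────┃       
■■■■■■■■■                      ┃tical┃       
■■■■■■■■■   ┏━━━━━━━━━━━━━━━━━━┓     ┃       
■■■■■■■■■   ┃ FileBrowser      ┃ium  ┃       
■■■■■■■■■   ┠──────────────────┨     ┃       
■■■■■■■■■   ┃> [-] repo/       ┃tical┃       
■■■■■■■■■   ┃    [+] tests/    ┃ium  ┃       
■■■■■■■■■   ┃    server.txt    ┃ium  ┃       
■■■■■■■■■   ┃                  ┃     ┃       
■■■■■■■■■   ┃                  ┃━━━━━┛       
■■■■■■■■■   ┃                  ┃             


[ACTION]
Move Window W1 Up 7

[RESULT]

                                             
━━━━━━━━━━━━━━━━━━━━━━━━━━━━━━━┓             
Minesweeper                    ┃             
───────────────────────────────┨             
■■■■■■■■■                      ┃             
■■■■■■■■■                      ┃             
■■■■■■■■■                      ┃━━━━━┓       
■■■■■■■■■                      ┃     ┃       
■■■■■■■■■                      ┃─────┨       
■■■■■■■■■                      ┃el   ┃       
■■■■■■■■■                      ┃─────┃       
■■■■■■■■■                      ┃tical┃       
■■■■■■■■■   ┏━━━━━━━━━━━━━━━━━━┓     ┃       
■■■■■■■■■   ┃ FileBrowser      ┃ium  ┃       
            ┠──────────────────┨     ┃       
            ┃> [-] repo/       ┃tical┃       
            ┃    [+] tests/    ┃ium  ┃       
━━━━━━━━━━━━┃    server.txt    ┃ium  ┃       
-03-26│Bob D┃                  ┃     ┃       
━━━━━━━━━━━━┃                  ┃━━━━━┛       
            ┃                  ┃             
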